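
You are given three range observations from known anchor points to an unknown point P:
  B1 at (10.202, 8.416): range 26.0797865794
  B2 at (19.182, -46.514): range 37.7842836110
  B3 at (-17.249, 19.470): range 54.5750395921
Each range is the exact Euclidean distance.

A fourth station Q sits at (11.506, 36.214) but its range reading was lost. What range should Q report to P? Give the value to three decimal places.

49.270

eq1: (x − 10.202)² + (y − 8.416)² = 26.0797865794²
eq2: (x − 19.182)² + (y + 46.514)² = 37.7842836110²
eq3: (x + 17.249)² + (y − 19.470)² = 54.5750395921²
eq3−eq2, eq3−eq1 (x²,y² cancel):
  72.862·x − 131.968·y = 3405.675277
  54.902·x − 22.108·y = 1796.580637
det = 72.862·-22.108 − -131.968·54.902 = 5634.474040
x = (3405.675277·-22.108 − -131.968·1796.580637) / 5634.474040 = 28.715810
y = (72.862·1796.580637 − 3405.675277·54.902) / 5634.474040 = -9.952291
|P − Q| = √((28.715810 − 11.506)² + (-9.952291 − 36.214)²) = 49.269707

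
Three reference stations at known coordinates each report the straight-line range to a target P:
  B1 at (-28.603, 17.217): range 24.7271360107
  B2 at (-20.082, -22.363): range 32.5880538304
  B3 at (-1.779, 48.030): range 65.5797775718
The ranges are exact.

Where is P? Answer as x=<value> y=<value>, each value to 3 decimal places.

x=-44.966 y=-1.321

eq1: (x + 28.603)² + (y − 17.217)² = 24.7271360107²
eq2: (x + 20.082)² + (y + 22.363)² = 32.5880538304²
eq3: (x + 1.779)² + (y − 48.030)² = 65.5797775718²
eq2−eq1, eq2−eq3 (x²,y² cancel):
  -17.042·x + 79.160·y = 661.716202
  36.606·x + 140.786·y = -1832.070726
det = -17.042·140.786 − 79.160·36.606 = -5297.005972
x = (661.716202·140.786 − 79.160·-1832.070726) / -5297.005972 = -44.966363
y = (-17.042·-1832.070726 − 661.716202·36.606) / -5297.005972 = -1.321382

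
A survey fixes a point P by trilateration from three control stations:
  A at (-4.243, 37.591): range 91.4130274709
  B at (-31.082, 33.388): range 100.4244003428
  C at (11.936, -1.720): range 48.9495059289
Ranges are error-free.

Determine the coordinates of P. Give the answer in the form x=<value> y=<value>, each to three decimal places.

x=27.631 y=-48.085

eq1: (x + 4.243)² + (y − 37.591)² = 91.4130274709²
eq2: (x + 31.082)² + (y − 33.388)² = 100.4244003428²
eq3: (x − 11.936)² + (y + 1.720)² = 48.9495059289²
eq3−eq1, eq3−eq2 (x²,y² cancel):
  -32.358·x + 78.622·y = -4674.627627
  -86.036·x + 70.216·y = -5753.583282
det = -32.358·70.216 − 78.622·-86.036 = 4492.273064
x = (-4674.627627·70.216 − 78.622·-5753.583282) / 4492.273064 = 27.630683
y = (-32.358·-5753.583282 − -4674.627627·-86.036) / 4492.273064 = -48.085192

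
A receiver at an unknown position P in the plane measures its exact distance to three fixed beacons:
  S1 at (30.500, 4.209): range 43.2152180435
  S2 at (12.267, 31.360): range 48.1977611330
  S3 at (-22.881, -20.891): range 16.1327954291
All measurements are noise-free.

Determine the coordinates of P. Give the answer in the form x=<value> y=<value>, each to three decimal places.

eq1: (x − 30.500)² + (y − 4.209)² = 43.2152180435²
eq2: (x − 12.267)² + (y − 31.360)² = 48.1977611330²
eq3: (x + 22.881)² + (y + 20.891)² = 16.1327954291²
eq1−eq3, eq1−eq2 (x²,y² cancel):
  -106.762·x − 50.200·y = 1619.296343
  -36.466·x + 54.302·y = -269.505900
det = -106.762·54.302 − -50.200·-36.466 = -7627.983324
x = (1619.296343·54.302 − -50.200·-269.505900) / -7627.983324 = -9.753801
y = (-106.762·-269.505900 − 1619.296343·-36.466) / -7627.983324 = -11.513167

x=-9.754 y=-11.513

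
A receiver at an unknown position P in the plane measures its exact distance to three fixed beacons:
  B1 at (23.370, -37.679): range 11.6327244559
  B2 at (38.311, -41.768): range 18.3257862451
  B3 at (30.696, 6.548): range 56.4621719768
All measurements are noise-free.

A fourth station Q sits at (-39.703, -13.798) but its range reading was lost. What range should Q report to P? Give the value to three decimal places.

eq1: (x − 23.370)² + (y + 37.679)² = 11.6327244559²
eq2: (x − 38.311)² + (y + 41.768)² = 18.3257862451²
eq3: (x − 30.696)² + (y − 6.548)² = 56.4621719768²
eq3−eq2, eq3−eq1 (x²,y² cancel):
  15.230·x − 96.632·y = 5079.320248
  -14.652·x − 88.454·y = 4033.399807
det = 15.230·-88.454 − -96.632·-14.652 = -2763.006484
x = (5079.320248·-88.454 − -96.632·4033.399807) / -2763.006484 = 21.545626
y = (15.230·4033.399807 − 5079.320248·-14.652) / -2763.006484 = -49.167774
|P − Q| = √((21.545626 − -39.703)² + (-49.167774 − -13.798)²) = 70.727753

70.728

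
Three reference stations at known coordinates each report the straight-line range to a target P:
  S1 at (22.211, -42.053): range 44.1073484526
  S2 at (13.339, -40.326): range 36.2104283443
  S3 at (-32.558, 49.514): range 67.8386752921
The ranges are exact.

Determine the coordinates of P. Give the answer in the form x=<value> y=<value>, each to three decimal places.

eq1: (x − 22.211)² + (y + 42.053)² = 44.1073484526²
eq2: (x − 13.339)² + (y + 40.326)² = 36.2104283443²
eq3: (x + 32.558)² + (y − 49.514)² = 67.8386752921²
eq1−eq3, eq1−eq2 (x²,y² cancel):
  -109.538·x + 183.134·y = -1406.751448
  -17.744·x + 3.454·y = 176.594934
det = -109.538·3.454 − 183.134·-17.744 = 2871.185444
x = (-1406.751448·3.454 − 183.134·176.594934) / 2871.185444 = -12.956131
y = (-109.538·176.594934 − -1406.751448·-17.744) / 2871.185444 = -15.430997

x=-12.956 y=-15.431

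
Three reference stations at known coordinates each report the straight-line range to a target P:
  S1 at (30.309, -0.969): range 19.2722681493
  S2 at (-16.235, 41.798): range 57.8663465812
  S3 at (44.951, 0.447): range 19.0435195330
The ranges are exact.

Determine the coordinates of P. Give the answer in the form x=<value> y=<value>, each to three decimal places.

eq1: (x − 30.309)² + (y + 0.969)² = 19.2722681493²
eq2: (x + 16.235)² + (y − 41.798)² = 57.8663465812²
eq3: (x − 44.951)² + (y − 0.447)² = 19.0435195330²
eq3−eq1, eq3−eq2 (x²,y² cancel):
  -29.284·x − 2.832·y = -1109.982451
  -122.372·x + 82.702·y = -2996.002611
det = -29.284·82.702 − -2.832·-122.372 = -2768.402872
x = (-1109.982451·82.702 − -2.832·-2996.002611) / -2768.402872 = 36.223936
y = (-29.284·-2996.002611 − -1109.982451·-122.372) / -2768.402872 = 17.373133

x=36.224 y=17.373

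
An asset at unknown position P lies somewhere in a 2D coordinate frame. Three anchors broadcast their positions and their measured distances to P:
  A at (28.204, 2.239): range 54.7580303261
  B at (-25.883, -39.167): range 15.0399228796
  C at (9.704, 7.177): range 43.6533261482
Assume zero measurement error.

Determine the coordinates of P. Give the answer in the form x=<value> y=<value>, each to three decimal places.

x=-18.758 y=-25.922

eq1: (x − 28.204)² + (y − 2.239)² = 54.7580303261²
eq2: (x + 25.883)² + (y + 39.167)² = 15.0399228796²
eq3: (x − 9.704)² + (y − 7.177)² = 43.6533261482²
eq2−eq3, eq2−eq1 (x²,y² cancel):
  71.174·x + 92.688·y = -3737.720237
  108.174·x + 82.812·y = -4175.747446
det = 71.174·82.812 − 92.688·108.174 = -4132.370424
x = (-3737.720237·82.812 − 92.688·-4175.747446) / -4132.370424 = -18.757658
y = (71.174·-4175.747446 − -3737.720237·108.174) / -4132.370424 = -25.922047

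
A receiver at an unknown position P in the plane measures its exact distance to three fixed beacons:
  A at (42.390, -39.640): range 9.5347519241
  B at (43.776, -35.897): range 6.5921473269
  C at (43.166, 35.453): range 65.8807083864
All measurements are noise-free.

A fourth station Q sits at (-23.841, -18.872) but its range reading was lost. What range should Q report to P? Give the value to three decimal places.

65.061

eq1: (x − 42.390)² + (y + 39.640)² = 9.5347519241²
eq2: (x − 43.776)² + (y + 35.897)² = 6.5921473269²
eq3: (x − 43.166)² + (y − 35.453)² = 65.8807083864²
eq3−eq1, eq3−eq2 (x²,y² cancel):
  -1.552·x − 150.186·y = 4497.379178
  1.220·x − 142.700·y = 4381.525351
det = -1.552·-142.700 − -150.186·1.220 = 404.697320
x = (4497.379178·-142.700 − -150.186·4381.525351) / 404.697320 = 40.197345
y = (-1.552·4381.525351 − 4497.379178·1.220) / 404.697320 = -30.360789
|P − Q| = √((40.197345 − -23.841)² + (-30.360789 − -18.872)²) = 65.060755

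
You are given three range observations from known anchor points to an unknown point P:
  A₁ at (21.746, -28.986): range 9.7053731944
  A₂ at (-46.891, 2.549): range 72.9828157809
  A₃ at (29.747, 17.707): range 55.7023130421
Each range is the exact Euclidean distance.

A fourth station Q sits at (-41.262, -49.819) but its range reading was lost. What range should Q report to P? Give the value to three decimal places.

57.991

eq1: (x − 21.746)² + (y + 28.986)² = 9.7053731944²
eq2: (x + 46.891)² + (y − 2.549)² = 72.9828157809²
eq3: (x − 29.747)² + (y − 17.707)² = 55.7023130421²
eq3−eq2, eq3−eq1 (x²,y² cancel):
  -153.276·x − 30.316·y = -1216.902297
  -16.002·x − 93.386·y = 3123.208263
det = -153.276·-93.386 − -30.316·-16.002 = 13828.715904
x = (-1216.902297·-93.386 − -30.316·3123.208263) / 13828.715904 = 15.064654
y = (-153.276·3123.208263 − -1216.902297·-16.002) / 13828.715904 = -36.025452
|P − Q| = √((15.064654 − -41.262)² + (-36.025452 − -49.819)²) = 57.990981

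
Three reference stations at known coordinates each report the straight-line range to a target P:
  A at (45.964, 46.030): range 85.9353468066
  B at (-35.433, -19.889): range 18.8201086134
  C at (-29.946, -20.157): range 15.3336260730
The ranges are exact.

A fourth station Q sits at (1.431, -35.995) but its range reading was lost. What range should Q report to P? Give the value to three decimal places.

eq1: (x − 45.964)² + (y − 46.030)² = 85.9353468066²
eq2: (x + 35.433)² + (y + 19.889)² = 18.8201086134²
eq3: (x + 29.946)² + (y + 20.157)² = 15.3336260730²
eq2−eq3, eq2−eq1 (x²,y² cancel):
  10.974·x − 0.536·y = -228.925845
  162.794·x + 131.838·y = -4450.306957
det = 10.974·131.838 − -0.536·162.794 = 1534.047796
x = (-228.925845·131.838 − -0.536·-4450.306957) / 1534.047796 = -21.229124
y = (10.974·-4450.306957 − -228.925845·162.794) / 1534.047796 = -7.542082
|P − Q| = √((-21.229124 − 1.431)² + (-7.542082 − -35.995)²) = 36.373751

36.374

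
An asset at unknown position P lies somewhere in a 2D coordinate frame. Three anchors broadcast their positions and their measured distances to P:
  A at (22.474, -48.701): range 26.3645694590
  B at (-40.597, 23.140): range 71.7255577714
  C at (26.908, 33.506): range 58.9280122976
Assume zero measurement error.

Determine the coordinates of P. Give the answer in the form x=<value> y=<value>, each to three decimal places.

eq1: (x − 22.474)² + (y + 48.701)² = 26.3645694590²
eq2: (x + 40.597)² + (y − 23.140)² = 71.7255577714²
eq3: (x − 26.908)² + (y − 33.506)² = 58.9280122976²
eq2−eq3, eq2−eq1 (x²,y² cancel):
  135.010·x + 20.732·y = 1335.161495
  126.142·x − 143.682·y = 5142.757183
det = 135.010·-143.682 − 20.732·126.142 = -22013.682764
x = (1335.161495·-143.682 − 20.732·5142.757183) / -22013.682764 = 13.557855
y = (135.010·5142.757183 − 1335.161495·126.142) / -22013.682764 = -23.889856

x=13.558 y=-23.890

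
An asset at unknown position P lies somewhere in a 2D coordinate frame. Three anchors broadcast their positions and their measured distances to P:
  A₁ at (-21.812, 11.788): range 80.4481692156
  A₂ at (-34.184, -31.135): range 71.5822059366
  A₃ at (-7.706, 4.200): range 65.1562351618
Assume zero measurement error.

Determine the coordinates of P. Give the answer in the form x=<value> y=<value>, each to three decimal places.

eq1: (x + 21.812)² + (y − 11.788)² = 80.4481692156²
eq2: (x + 34.184)² + (y + 31.135)² = 71.5822059366²
eq3: (x + 7.706)² + (y − 4.200)² = 65.1562351618²
eq2−eq1, eq2−eq3 (x²,y² cancel):
  24.744·x + 85.846·y = -2871.109516
  52.956·x + 70.670·y = -1182.234419
det = 24.744·70.670 − 85.846·52.956 = -2797.402296
x = (-2871.109516·70.670 − 85.846·-1182.234419) / -2797.402296 = 36.251923
y = (24.744·-1182.234419 − -2871.109516·52.956) / -2797.402296 = -43.894032

x=36.252 y=-43.894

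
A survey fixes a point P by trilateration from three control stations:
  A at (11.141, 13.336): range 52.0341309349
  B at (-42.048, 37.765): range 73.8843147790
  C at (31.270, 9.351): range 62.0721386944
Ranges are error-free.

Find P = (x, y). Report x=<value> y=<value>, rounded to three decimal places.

eq1: (x − 11.141)² + (y − 13.336)² = 52.0341309349²
eq2: (x + 42.048)² + (y − 37.765)² = 73.8843147790²
eq3: (x − 31.270)² + (y − 9.351)² = 62.0721386944²
eq3−eq1, eq3−eq2 (x²,y² cancel):
  -40.258·x + 7.970·y = 382.116296
  -146.636·x + 56.828·y = 523.033860
det = -40.258·56.828 − 7.970·-146.636 = -1119.092704
x = (382.116296·56.828 − 7.970·523.033860) / -1119.092704 = -15.679063
y = (-40.258·523.033860 − 382.116296·-146.636) / -1119.092704 = -31.253629

x=-15.679 y=-31.254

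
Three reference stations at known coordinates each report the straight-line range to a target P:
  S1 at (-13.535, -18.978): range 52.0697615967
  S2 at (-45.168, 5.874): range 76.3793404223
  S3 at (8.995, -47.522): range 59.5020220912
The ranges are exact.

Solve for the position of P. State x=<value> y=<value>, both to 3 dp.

eq1: (x + 13.535)² + (y + 18.978)² = 52.0697615967²
eq2: (x + 45.168)² + (y − 5.874)² = 76.3793404223²
eq3: (x − 8.995)² + (y + 47.522)² = 59.5020220912²
eq3−eq1, eq3−eq2 (x²,y² cancel):
  -45.060·x + 57.088·y = -966.659240
  -108.326·x + 106.792·y = -2557.911419
det = -45.060·106.792 − 57.088·-108.326 = 1372.067168
x = (-966.659240·106.792 − 57.088·-2557.911419) / 1372.067168 = 31.189853
y = (-45.060·-2557.911419 − -966.659240·-108.326) / 1372.067168 = 7.685600

x=31.190 y=7.686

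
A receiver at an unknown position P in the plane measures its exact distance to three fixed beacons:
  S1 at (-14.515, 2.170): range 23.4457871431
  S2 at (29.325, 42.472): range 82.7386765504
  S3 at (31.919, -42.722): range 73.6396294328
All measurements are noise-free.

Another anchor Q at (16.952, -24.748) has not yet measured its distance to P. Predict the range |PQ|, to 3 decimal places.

53.183

eq1: (x + 14.515)² + (y − 2.170)² = 23.4457871431²
eq2: (x − 29.325)² + (y − 42.472)² = 82.7386765504²
eq3: (x − 31.919)² + (y + 42.722)² = 73.6396294328²
eq2−eq1, eq2−eq3 (x²,y² cancel):
  -87.680·x − 80.604·y = 3847.551379
  5.188·x − 170.388·y = 1603.059010
det = -87.680·-170.388 − -80.604·5.188 = 15357.793392
x = (3847.551379·-170.388 − -80.604·1603.059010) / 15357.793392 = -34.273388
y = (-87.680·1603.059010 − 3847.551379·5.188) / 15357.793392 = -10.451847
|P − Q| = √((-34.273388 − 16.952)² + (-10.451847 − -24.748)²) = 53.182896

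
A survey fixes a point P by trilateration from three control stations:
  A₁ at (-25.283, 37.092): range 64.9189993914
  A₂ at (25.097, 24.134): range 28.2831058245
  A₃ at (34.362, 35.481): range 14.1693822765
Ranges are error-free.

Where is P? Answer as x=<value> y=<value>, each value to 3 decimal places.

x=38.530 y=49.023

eq1: (x + 25.283)² + (y − 37.092)² = 64.9189993914²
eq2: (x − 25.097)² + (y − 24.134)² = 28.2831058245²
eq3: (x − 34.362)² + (y − 35.481)² = 14.1693822765²
eq2−eq1, eq2−eq3 (x²,y² cancel):
  -100.760·x + 25.916·y = -2611.805219
  18.530·x + 22.694·y = 1826.501721
det = -100.760·22.694 − 25.916·18.530 = -2766.870920
x = (-2611.805219·22.694 − 25.916·1826.501721) / -2766.870920 = 38.530141
y = (-100.760·1826.501721 − -2611.805219·18.530) / -2766.870920 = 49.023452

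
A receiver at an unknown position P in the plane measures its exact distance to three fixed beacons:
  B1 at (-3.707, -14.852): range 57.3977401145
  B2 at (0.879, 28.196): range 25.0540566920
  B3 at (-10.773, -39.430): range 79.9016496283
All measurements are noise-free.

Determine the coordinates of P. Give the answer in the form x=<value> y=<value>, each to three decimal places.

eq1: (x + 3.707)² + (y + 14.852)² = 57.3977401145²
eq2: (x − 0.879)² + (y − 28.196)² = 25.0540566920²
eq3: (x + 10.773)² + (y + 39.430)² = 79.9016496283²
eq3−eq1, eq3−eq2 (x²,y² cancel):
  14.132·x + 49.156·y = 1653.314367
  23.304·x + 135.252·y = 4881.572485
det = 14.132·135.252 − 49.156·23.304 = 765.849840
x = (1653.314367·135.252 − 49.156·4881.572485) / 765.849840 = -21.341654
y = (14.132·4881.572485 − 1653.314367·23.304) / 765.849840 = 39.769603

x=-21.342 y=39.770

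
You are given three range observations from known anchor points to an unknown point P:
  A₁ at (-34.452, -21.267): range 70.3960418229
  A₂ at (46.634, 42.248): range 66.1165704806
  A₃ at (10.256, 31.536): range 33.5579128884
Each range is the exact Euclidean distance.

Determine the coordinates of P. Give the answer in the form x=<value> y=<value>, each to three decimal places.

eq1: (x + 34.452)² + (y + 21.267)² = 70.3960418229²
eq2: (x − 46.634)² + (y − 42.248)² = 66.1165704806²
eq3: (x − 10.256)² + (y − 31.536)² = 33.5579128884²
eq3−eq2, eq3−eq1 (x²,y² cancel):
  72.756·x + 21.424·y = -385.348747
  -89.416·x − 105.606·y = -3289.948426
det = 72.756·-105.606 − 21.424·-89.416 = -5767.821752
x = (-385.348747·-105.606 − 21.424·-3289.948426) / -5767.821752 = -19.275733
y = (72.756·-3289.948426 − -385.348747·-89.416) / -5767.821752 = 47.473699

x=-19.276 y=47.474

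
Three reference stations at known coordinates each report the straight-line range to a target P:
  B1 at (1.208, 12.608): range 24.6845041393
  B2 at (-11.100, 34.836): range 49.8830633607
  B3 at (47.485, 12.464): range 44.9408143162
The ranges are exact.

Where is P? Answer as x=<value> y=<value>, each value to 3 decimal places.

x=9.036 y=-10.802

eq1: (x − 1.208)² + (y − 12.608)² = 24.6845041393²
eq2: (x + 11.100)² + (y − 34.836)² = 49.8830633607²
eq3: (x − 47.485)² + (y − 12.464)² = 44.9408143162²
eq1−eq2, eq1−eq3 (x²,y² cancel):
  -24.616·x + 44.456·y = -702.659298
  92.554·x − 0.288·y = 839.403546
det = -24.616·-0.288 − 44.456·92.554 = -4107.491216
x = (-702.659298·-0.288 − 44.456·839.403546) / -4107.491216 = 9.035724
y = (-24.616·839.403546 − -702.659298·92.554) / -4107.491216 = -10.802499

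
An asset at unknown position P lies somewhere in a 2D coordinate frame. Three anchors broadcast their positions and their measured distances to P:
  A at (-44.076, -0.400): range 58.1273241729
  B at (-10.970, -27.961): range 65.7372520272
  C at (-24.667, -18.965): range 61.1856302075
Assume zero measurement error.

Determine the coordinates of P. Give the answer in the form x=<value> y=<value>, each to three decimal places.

eq1: (x + 44.076)² + (y + 0.400)² = 58.1273241729²
eq2: (x + 10.970)² + (y + 27.961)² = 65.7372520272²
eq3: (x + 24.667)² + (y + 18.965)² = 61.1856302075²
eq3−eq2, eq3−eq1 (x²,y² cancel):
  27.394·x − 17.992·y = -643.678653
  -38.818·x + 37.130·y = 1339.617190
det = 27.394·37.130 − -17.992·-38.818 = 318.725764
x = (-643.678653·37.130 − -17.992·1339.617190) / 318.725764 = 0.635669
y = (27.394·1339.617190 − -643.678653·-38.818) / 318.725764 = 36.743673

x=0.636 y=36.744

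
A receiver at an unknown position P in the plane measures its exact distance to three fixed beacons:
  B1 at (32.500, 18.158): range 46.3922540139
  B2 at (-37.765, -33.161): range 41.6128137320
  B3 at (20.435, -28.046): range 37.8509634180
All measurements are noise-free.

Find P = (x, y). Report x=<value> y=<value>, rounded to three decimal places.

eq1: (x − 32.500)² + (y − 18.158)² = 46.3922540139²
eq2: (x + 37.765)² + (y + 33.161)² = 41.6128137320²
eq3: (x − 20.435)² + (y + 28.046)² = 37.8509634180²
eq3−eq2, eq3−eq1 (x²,y² cancel):
  -116.400·x − 10.230·y = 1022.748970
  24.130·x + 92.408·y = -537.750178
det = -116.400·92.408 − -10.230·24.130 = -10509.441300
x = (1022.748970·92.408 − -10.230·-537.750178) / -10509.441300 = -8.469432
y = (-116.400·-537.750178 − 1022.748970·24.130) / -10509.441300 = -3.607726

x=-8.469 y=-3.608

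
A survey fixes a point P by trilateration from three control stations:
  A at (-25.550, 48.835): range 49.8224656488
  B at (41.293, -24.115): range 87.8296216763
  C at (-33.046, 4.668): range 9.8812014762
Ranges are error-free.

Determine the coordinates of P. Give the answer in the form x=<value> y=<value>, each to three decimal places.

x=-42.562 y=2.007

eq1: (x + 25.550)² + (y − 48.835)² = 49.8224656488²
eq2: (x − 41.293)² + (y + 24.115)² = 87.8296216763²
eq3: (x + 33.046)² + (y − 4.668)² = 9.8812014762²
eq1−eq2, eq1−eq3 (x²,y² cancel):
  133.686·x − 145.900·y = -5982.779011
  -14.992·x − 88.334·y = 460.808556
det = 133.686·-88.334 − -145.900·-14.992 = -13996.351924
x = (-5982.779011·-88.334 − -145.900·460.808556) / -13996.351924 = -42.562146
y = (133.686·460.808556 − -5982.779011·-14.992) / -13996.351924 = 2.006964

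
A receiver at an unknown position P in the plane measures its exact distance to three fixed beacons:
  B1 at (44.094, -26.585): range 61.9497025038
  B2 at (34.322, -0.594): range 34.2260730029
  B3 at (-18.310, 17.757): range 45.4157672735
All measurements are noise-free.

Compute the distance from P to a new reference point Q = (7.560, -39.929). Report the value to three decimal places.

eq1: (x − 44.094)² + (y + 26.585)² = 61.9497025038²
eq2: (x − 34.322)² + (y + 0.594)² = 34.2260730029²
eq3: (x + 18.310)² + (y − 17.757)² = 45.4157672735²
eq1−eq2, eq1−eq3 (x²,y² cancel):
  -19.544·x + 51.982·y = 1193.651026
  -124.808·x + 88.684·y = -225.302189
det = -19.544·88.684 − 51.982·-124.808 = 4754.529360
x = (1193.651026·88.684 − 51.982·-225.302189) / 4754.529360 = 24.727875
y = (-19.544·-225.302189 − 1193.651026·-124.808) / 4754.529360 = 32.259871
|P − Q| = √((24.727875 − 7.560)² + (32.259871 − -39.929)²) = 74.202217

74.202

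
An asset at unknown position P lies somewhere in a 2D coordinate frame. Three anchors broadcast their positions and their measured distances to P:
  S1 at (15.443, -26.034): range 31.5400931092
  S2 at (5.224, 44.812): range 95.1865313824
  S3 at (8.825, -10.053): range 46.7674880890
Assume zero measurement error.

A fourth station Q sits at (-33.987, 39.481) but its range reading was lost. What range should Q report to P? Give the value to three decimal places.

eq1: (x − 15.443)² + (y + 26.034)² = 31.5400931092²
eq2: (x − 5.224)² + (y − 44.812)² = 95.1865313824²
eq3: (x − 8.825)² + (y + 10.053)² = 46.7674880890²
eq1−eq3, eq1−eq2 (x²,y² cancel):
  -13.236·x + 31.962·y = -1929.732440
  -20.438·x + 141.692·y = -6946.548168
det = -13.236·141.692 − 31.962·-20.438 = -1222.195956
x = (-1929.732440·141.692 − 31.962·-6946.548168) / -1222.195956 = 42.057148
y = (-13.236·-6946.548168 − -1929.732440·-20.438) / -1222.195956 = -42.959265
|P − Q| = √((42.057148 − -33.987)² + (-42.959265 − 39.481)²) = 112.156630

112.157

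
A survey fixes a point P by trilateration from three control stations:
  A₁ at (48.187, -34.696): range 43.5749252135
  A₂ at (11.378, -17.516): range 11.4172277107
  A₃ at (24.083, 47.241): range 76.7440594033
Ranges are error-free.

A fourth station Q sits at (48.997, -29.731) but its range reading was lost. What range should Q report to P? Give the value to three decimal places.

43.804

eq1: (x − 48.187)² + (y + 34.696)² = 43.5749252135²
eq2: (x − 11.378)² + (y + 17.516)² = 11.4172277107²
eq3: (x − 24.083)² + (y − 47.241)² = 76.7440594033²
eq2−eq1, eq2−eq3 (x²,y² cancel):
  73.618·x − 34.360·y = 1321.109226
  25.410·x + 129.514·y = -3383.863735
det = 73.618·129.514 − -34.360·25.410 = 10407.649252
x = (1321.109226·129.514 − -34.360·-3383.863735) / 10407.649252 = 5.268489
y = (73.618·-3383.863735 − 1321.109226·25.410) / 10407.649252 = -27.161048
|P − Q| = √((5.268489 − 48.997)² + (-27.161048 − -29.731)²) = 43.803965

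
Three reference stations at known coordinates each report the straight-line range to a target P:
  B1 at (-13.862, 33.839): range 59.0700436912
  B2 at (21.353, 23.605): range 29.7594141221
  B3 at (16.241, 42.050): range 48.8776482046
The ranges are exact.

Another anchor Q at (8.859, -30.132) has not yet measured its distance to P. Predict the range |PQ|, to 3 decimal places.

33.880

eq1: (x + 13.862)² + (y − 33.839)² = 59.0700436912²
eq2: (x − 21.353)² + (y − 23.605)² = 29.7594141221²
eq3: (x − 16.241)² + (y − 42.050)² = 48.8776482046²
eq2−eq3, eq2−eq1 (x²,y² cancel):
  -10.224·x + 36.890·y = -484.575818
  -70.430·x + 20.468·y = -2279.561002
det = -10.224·20.468 − 36.890·-70.430 = 2388.897868
x = (-484.575818·20.468 − 36.890·-2279.561002) / 2388.897868 = 31.049761
y = (-10.224·-2279.561002 − -484.575818·-70.430) / 2388.897868 = -4.530308
|P − Q| = √((31.049761 − 8.859)² + (-4.530308 − -30.132)²) = 33.880326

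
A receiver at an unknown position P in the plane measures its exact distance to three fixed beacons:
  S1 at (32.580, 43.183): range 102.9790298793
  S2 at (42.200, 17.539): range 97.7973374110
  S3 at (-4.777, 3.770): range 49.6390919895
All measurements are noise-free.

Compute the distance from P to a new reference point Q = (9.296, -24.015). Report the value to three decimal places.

56.714

eq1: (x − 32.580)² + (y − 43.183)² = 102.9790298793²
eq2: (x − 42.200)² + (y − 17.539)² = 97.7973374110²
eq3: (x + 4.777)² + (y − 3.770)² = 49.6390919895²
eq3−eq2, eq3−eq1 (x²,y² cancel):
  93.954·x + 27.538·y = -5048.855859
  74.714·x + 78.826·y = -5251.445881
det = 93.954·78.826 − 27.538·74.714 = 5348.543872
x = (-5048.855859·78.826 − 27.538·-5251.445881) / 5348.543872 = -47.371173
y = (93.954·-5251.445881 − -5048.855859·74.714) / 5348.543872 = -21.720702
|P − Q| = √((-47.371173 − 9.296)² + (-21.720702 − -24.015)²) = 56.713599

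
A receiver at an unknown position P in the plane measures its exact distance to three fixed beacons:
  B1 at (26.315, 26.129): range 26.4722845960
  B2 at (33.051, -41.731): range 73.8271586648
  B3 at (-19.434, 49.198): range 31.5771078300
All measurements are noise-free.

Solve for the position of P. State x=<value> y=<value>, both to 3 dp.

eq1: (x − 26.315)² + (y − 26.129)² = 26.4722845960²
eq2: (x − 33.051)² + (y + 41.731)² = 73.8271586648²
eq3: (x + 19.434)² + (y − 49.198)² = 31.5771078300²
eq2−eq3, eq2−eq1 (x²,y² cancel):
  -104.970·x + 181.858·y = 4417.614216
  -13.472·x + 135.720·y = 3291.026409
det = -104.970·135.720 − 181.858·-13.472 = -11796.537424
x = (4417.614216·135.720 − 181.858·3291.026409) / -11796.537424 = -0.089782
y = (-104.970·3291.026409 − 4417.614216·-13.472) / -11796.537424 = 24.239735

x=-0.090 y=24.240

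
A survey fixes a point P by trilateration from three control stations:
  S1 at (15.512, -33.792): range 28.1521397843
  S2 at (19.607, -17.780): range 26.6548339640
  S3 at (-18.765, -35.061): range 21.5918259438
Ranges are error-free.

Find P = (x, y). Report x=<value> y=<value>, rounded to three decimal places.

eq1: (x − 15.512)² + (y + 33.792)² = 28.1521397843²
eq2: (x − 19.607)² + (y + 17.780)² = 26.6548339640²
eq3: (x + 18.765)² + (y + 35.061)² = 21.5918259438²
eq1−eq3, eq1−eq2 (x²,y² cancel):
  -68.554·x − 2.538·y = 525.213565
  8.190·x + 32.024·y = -599.895758
det = -68.554·32.024 − -2.538·8.190 = -2174.587076
x = (525.213565·32.024 − -2.538·-599.895758) / -2174.587076 = -7.034395
y = (-68.554·-599.895758 − 525.213565·8.190) / -2174.587076 = -16.933677

x=-7.034 y=-16.934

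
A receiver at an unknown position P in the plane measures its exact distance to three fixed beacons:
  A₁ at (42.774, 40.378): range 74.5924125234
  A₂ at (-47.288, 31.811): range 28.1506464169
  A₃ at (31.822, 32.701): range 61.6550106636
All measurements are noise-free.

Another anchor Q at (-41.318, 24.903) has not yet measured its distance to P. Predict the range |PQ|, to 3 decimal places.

eq1: (x − 42.774)² + (y − 40.378)² = 74.5924125234²
eq2: (x + 47.288)² + (y − 31.811)² = 28.1506464169²
eq3: (x − 31.822)² + (y − 32.701)² = 61.6550106636²
eq1−eq2, eq1−eq3 (x²,y² cancel):
  -180.124·x − 17.134·y = 4559.665817
  -21.904·x − 15.354·y = 384.684791
det = -180.124·-15.354 − -17.134·-21.904 = 2390.320760
x = (4559.665817·-15.354 − -17.134·384.684791) / 2390.320760 = -26.531134
y = (-180.124·384.684791 − 4559.665817·-21.904) / 2390.320760 = 12.794917
|P − Q| = √((-26.531134 − -41.318)² + (12.794917 − 24.903)²) = 19.111700

19.112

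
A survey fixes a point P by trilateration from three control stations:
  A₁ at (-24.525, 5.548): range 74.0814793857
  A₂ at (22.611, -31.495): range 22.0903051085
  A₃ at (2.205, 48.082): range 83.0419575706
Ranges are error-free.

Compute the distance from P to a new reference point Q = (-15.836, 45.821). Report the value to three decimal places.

91.580

eq1: (x + 24.525)² + (y − 5.548)² = 74.0814793857²
eq2: (x − 22.611)² + (y + 31.495)² = 22.0903051085²
eq3: (x − 2.205)² + (y − 48.082)² = 83.0419575706²
eq1−eq2, eq1−eq3 (x²,y² cancel):
  94.272·x − 74.086·y = 5871.020425
  53.460·x + 85.068·y = 276.583691
det = 94.272·85.068 − -74.086·53.460 = 11980.168056
x = (5871.020425·85.068 − -74.086·276.583691) / 11980.168056 = 43.398969
y = (94.272·276.583691 − 5871.020425·53.460) / 11980.168056 = -24.022255
|P − Q| = √((43.398969 − -15.836)² + (-24.022255 − 45.821)²) = 91.579812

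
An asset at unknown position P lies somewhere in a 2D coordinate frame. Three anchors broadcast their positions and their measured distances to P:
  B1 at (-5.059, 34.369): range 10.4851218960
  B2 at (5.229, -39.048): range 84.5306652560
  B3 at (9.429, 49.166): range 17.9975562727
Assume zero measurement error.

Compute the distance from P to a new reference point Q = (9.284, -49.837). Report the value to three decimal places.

eq1: (x + 5.059)² + (y − 34.369)² = 10.4851218960²
eq2: (x − 5.229)² + (y + 39.048)² = 84.5306652560²
eq3: (x − 9.429)² + (y − 49.166)² = 17.9975562727²
eq3−eq2, eq3−eq1 (x²,y² cancel):
  -8.400·x − 176.428·y = -7775.634189
  -28.976·x − 29.594·y = -1085.405704
det = -8.400·-29.594 − -176.428·-28.976 = -4863.588128
x = (-7775.634189·-29.594 − -176.428·-1085.405704) / -4863.588128 = -7.939850
y = (-8.400·-1085.405704 − -7775.634189·-28.976) / -4863.588128 = 44.450591
|P − Q| = √((-7.939850 − 9.284)² + (44.450591 − -49.837)²) = 95.847853

95.848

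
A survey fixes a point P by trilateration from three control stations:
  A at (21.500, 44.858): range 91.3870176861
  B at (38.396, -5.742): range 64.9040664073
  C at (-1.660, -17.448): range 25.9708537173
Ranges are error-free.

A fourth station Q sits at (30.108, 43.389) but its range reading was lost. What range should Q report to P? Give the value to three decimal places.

eq1: (x − 21.500)² + (y − 44.858)² = 91.3870176861²
eq2: (x − 38.396)² + (y + 5.742)² = 64.9040664073²
eq3: (x + 1.660)² + (y + 17.448)² = 25.9708537173²
eq3−eq1, eq3−eq2 (x²,y² cancel):
  46.320·x + 124.612·y = -5509.799899
  80.112·x + 23.412·y = -2338.017517
det = 46.320·23.412 − 124.612·80.112 = -8898.472704
x = (-5509.799899·23.412 − 124.612·-2338.017517) / -8898.472704 = -18.244659
y = (46.320·-2338.017517 − -5509.799899·80.112) / -8898.472704 = -37.433853
|P − Q| = √((-18.244659 − 30.108)² + (-37.433853 − 43.389)²) = 94.182340

94.182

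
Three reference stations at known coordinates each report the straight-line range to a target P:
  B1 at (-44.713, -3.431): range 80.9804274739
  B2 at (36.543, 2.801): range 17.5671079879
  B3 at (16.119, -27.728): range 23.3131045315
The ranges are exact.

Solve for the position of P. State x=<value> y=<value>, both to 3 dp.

x=35.475 y=-14.734

eq1: (x + 44.713)² + (y + 3.431)² = 80.9804274739²
eq2: (x − 36.543)² + (y − 2.801)² = 17.5671079879²
eq3: (x − 16.119)² + (y + 27.728)² = 23.3131045315²
eq3−eq2, eq3−eq1 (x²,y² cancel):
  40.848·x + 61.058·y = 549.469865
  -121.664·x + 48.594·y = -5031.968806
det = 40.848·48.594 − 61.058·-121.664 = 9413.528224
x = (549.469865·48.594 − 61.058·-5031.968806) / 9413.528224 = 35.474785
y = (40.848·-5031.968806 − 549.469865·-121.664) / 9413.528224 = -14.733600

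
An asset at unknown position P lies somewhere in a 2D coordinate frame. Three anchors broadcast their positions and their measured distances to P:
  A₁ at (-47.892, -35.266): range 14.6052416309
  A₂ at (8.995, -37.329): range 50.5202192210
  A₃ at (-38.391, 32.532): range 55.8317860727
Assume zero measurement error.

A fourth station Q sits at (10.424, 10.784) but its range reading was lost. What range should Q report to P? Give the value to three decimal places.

eq1: (x + 47.892)² + (y + 35.266)² = 14.6052416309²
eq2: (x − 8.995)² + (y + 37.329)² = 50.5202192210²
eq3: (x + 38.391)² + (y − 32.532)² = 55.8317860727²
eq1−eq3, eq1−eq2 (x²,y² cancel):
  19.002·x + 135.596·y = -3909.009768
  113.774·x − 4.126·y = -4401.949621
det = 19.002·-4.126 − 135.596·113.774 = -15505.701556
x = (-3909.009768·-4.126 − 135.596·-4401.949621) / -15505.701556 = -39.534834
y = (19.002·-4401.949621 − -3909.009768·113.774) / -15505.701556 = -23.288068
|P − Q| = √((-39.534834 − 10.424)² + (-23.288068 − 10.784)²) = 60.471406

60.471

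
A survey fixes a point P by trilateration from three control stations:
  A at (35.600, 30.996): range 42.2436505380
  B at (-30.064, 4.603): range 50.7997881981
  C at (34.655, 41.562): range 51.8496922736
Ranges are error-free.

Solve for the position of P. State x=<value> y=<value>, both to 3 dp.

x=19.168 y=-7.921

eq1: (x − 35.600)² + (y − 30.996)² = 42.2436505380²
eq2: (x + 30.064)² + (y − 4.603)² = 50.7997881981²
eq3: (x − 34.655)² + (y − 41.562)² = 51.8496922736²
eq1−eq2, eq1−eq3 (x²,y² cancel):
  -131.328·x − 52.786·y = -2099.172781
  -1.890·x + 21.132·y = -203.607725
det = -131.328·21.132 − -52.786·-1.890 = -2874.988836
x = (-2099.172781·21.132 − -52.786·-203.607725) / -2874.988836 = 19.167851
y = (-131.328·-203.607725 − -2099.172781·-1.890) / -2874.988836 = -7.920712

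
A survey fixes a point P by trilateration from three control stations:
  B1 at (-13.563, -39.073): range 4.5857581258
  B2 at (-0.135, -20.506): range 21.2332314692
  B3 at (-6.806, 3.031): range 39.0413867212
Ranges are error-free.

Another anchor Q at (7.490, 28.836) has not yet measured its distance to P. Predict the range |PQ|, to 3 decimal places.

eq1: (x + 13.563)² + (y + 39.073)² = 4.5857581258²
eq2: (x + 0.135)² + (y + 20.506)² = 21.2332314692²
eq3: (x + 6.806)² + (y − 3.031)² = 39.0413867212²
eq3−eq1, eq3−eq2 (x²,y² cancel):
  -13.514·x − 84.208·y = 3158.346401
  13.342·x − 47.074·y = 1438.385422
det = -13.514·-47.074 − -84.208·13.342 = 1759.661172
x = (3158.346401·-47.074 − -84.208·1438.385422) / 1759.661172 = -15.657809
y = (-13.514·1438.385422 − 3158.346401·13.342) / 1759.661172 = -34.993668
|P − Q| = √((-15.657809 − 7.490)² + (-34.993668 − 28.836)²) = 67.897331

67.897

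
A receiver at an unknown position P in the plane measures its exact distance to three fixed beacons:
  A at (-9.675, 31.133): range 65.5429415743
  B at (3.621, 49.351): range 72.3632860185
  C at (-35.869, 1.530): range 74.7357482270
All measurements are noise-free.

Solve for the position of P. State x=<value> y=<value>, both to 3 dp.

eq1: (x + 9.675)² + (y − 31.133)² = 65.5429415743²
eq2: (x − 3.621)² + (y − 49.351)² = 72.3632860185²
eq3: (x + 35.869)² + (y − 1.530)² = 74.7357482270²
eq1−eq2, eq1−eq3 (x²,y² cancel):
  26.592·x + 36.436·y = 445.195555
  -52.388·x − 59.206·y = -1063.498126
det = 26.592·-59.206 − 36.436·-52.388 = 334.403216
x = (445.195555·-59.206 − 36.436·-1063.498126) / 334.403216 = 37.055175
y = (26.592·-1063.498126 − 445.195555·-52.388) / 334.403216 = -14.825328

x=37.055 y=-14.825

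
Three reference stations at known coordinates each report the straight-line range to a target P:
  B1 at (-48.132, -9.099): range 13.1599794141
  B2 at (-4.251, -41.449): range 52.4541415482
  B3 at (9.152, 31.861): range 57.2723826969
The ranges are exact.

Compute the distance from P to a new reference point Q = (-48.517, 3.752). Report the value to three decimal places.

eq1: (x + 48.132)² + (y + 9.099)² = 13.1599794141²
eq2: (x + 4.251)² + (y + 41.449)² = 52.4541415482²
eq3: (x − 9.152)² + (y − 31.861)² = 57.2723826969²
eq2−eq3, eq2−eq1 (x²,y² cancel):
  26.806·x + 146.620·y = -1165.897031
  -87.762·x + 64.700·y = 3241.642530
det = 26.806·64.700 − 146.620·-87.762 = 14602.012640
x = (-1165.897031·64.700 − 146.620·3241.642530) / 14602.012640 = -37.715566
y = (26.806·3241.642530 − -1165.897031·-87.762) / 14602.012640 = -1.056429
|P − Q| = √((-37.715566 − -48.517)² + (-1.056429 − 3.752)²) = 11.823365

11.823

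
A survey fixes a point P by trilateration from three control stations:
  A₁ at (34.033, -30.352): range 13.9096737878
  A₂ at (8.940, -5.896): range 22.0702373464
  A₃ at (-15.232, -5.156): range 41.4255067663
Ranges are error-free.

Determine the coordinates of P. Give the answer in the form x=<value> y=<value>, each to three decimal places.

x=21.713 y=-23.894

eq1: (x − 34.033)² + (y + 30.352)² = 13.9096737878²
eq2: (x − 8.940)² + (y + 5.896)² = 22.0702373464²
eq3: (x + 15.232)² + (y + 5.156)² = 41.4255067663²
eq1−eq2, eq1−eq3 (x²,y² cancel):
  -50.186·x + 48.912·y = -2258.418929
  -98.530·x + 50.392·y = -3343.484419
det = -50.186·50.392 − 48.912·-98.530 = 2290.326448
x = (-2258.418929·50.392 − 48.912·-3343.484419) / 2290.326448 = 21.713177
y = (-50.186·-3343.484419 − -2258.418929·-98.530) / 2290.326448 = -23.894370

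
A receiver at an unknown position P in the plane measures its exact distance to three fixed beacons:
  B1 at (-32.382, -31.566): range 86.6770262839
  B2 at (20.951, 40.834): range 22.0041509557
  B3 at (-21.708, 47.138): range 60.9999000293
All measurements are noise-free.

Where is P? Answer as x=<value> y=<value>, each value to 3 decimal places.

x=34.536 y=23.524

eq1: (x + 32.382)² + (y + 31.566)² = 86.6770262839²
eq2: (x − 20.951)² + (y − 40.834)² = 22.0041509557²
eq3: (x + 21.708)² + (y − 47.138)² = 60.9999000293²
eq2−eq1, eq2−eq3 (x²,y² cancel):
  -106.666·x − 144.800·y = -7090.077903
  -85.318·x + 12.608·y = -2649.936793
det = -106.666·12.608 − -144.800·-85.318 = -13698.891328
x = (-7090.077903·12.608 − -144.800·-2649.936793) / -13698.891328 = 34.535828
y = (-106.666·-2649.936793 − -7090.077903·-85.318) / -13698.891328 = 23.524028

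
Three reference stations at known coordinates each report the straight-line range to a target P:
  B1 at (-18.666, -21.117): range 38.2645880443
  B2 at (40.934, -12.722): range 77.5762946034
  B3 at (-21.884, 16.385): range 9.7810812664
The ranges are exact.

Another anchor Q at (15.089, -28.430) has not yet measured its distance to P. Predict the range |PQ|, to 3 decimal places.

63.671

eq1: (x + 18.666)² + (y + 21.117)² = 38.2645880443²
eq2: (x − 40.934)² + (y + 12.722)² = 77.5762946034²
eq3: (x + 21.884)² + (y − 16.385)² = 9.7810812664²
eq2−eq3, eq2−eq1 (x²,y² cancel):
  -125.636·x + 58.214·y = 4832.347975
  -119.200·x − 16.790·y = 3510.808391
det = -125.636·-16.790 − 58.214·-119.200 = 9048.537240
x = (4832.347975·-16.790 − 58.214·3510.808391) / 9048.537240 = -31.553533
y = (-125.636·3510.808391 − 4832.347975·-119.200) / 9048.537240 = 14.912019
|P − Q| = √((-31.553533 − 15.089)² + (14.912019 − -28.430)²) = 63.671473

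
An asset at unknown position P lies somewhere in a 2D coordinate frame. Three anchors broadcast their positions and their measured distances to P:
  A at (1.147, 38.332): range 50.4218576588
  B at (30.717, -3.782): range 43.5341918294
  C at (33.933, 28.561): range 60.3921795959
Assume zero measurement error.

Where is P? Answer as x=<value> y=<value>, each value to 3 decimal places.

x=-12.333 y=-10.254

eq1: (x − 1.147)² + (y − 38.332)² = 50.4218576588²
eq2: (x − 30.717)² + (y + 3.782)² = 43.5341918294²
eq3: (x − 33.933)² + (y − 28.561)² = 60.3921795959²
eq1−eq3, eq1−eq2 (x²,y² cancel):
  65.572·x − 19.542·y = -608.330250
  59.140·x − 84.228·y = 134.317652
det = 65.572·-84.228 − -19.542·59.140 = -4367.284536
x = (-608.330250·-84.228 − -19.542·134.317652) / -4367.284536 = -12.333356
y = (65.572·134.317652 − -608.330250·59.140) / -4367.284536 = -10.254456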